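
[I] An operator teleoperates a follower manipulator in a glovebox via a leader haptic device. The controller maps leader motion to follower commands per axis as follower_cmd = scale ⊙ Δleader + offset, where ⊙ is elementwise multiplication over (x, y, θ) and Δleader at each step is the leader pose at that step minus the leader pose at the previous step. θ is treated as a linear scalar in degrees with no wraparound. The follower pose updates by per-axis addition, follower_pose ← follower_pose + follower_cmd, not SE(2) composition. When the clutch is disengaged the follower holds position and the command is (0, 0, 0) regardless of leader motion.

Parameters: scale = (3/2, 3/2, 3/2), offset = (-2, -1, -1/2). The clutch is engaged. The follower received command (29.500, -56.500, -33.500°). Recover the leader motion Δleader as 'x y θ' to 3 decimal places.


axis x: (29.500 − -2) / (3/2) = 21.000
axis y: (-56.500 − -1) / (3/2) = -37.000
axis θ: (-33.500 − -1/2) / (3/2) = -22.000

21.000 -37.000 -22.000


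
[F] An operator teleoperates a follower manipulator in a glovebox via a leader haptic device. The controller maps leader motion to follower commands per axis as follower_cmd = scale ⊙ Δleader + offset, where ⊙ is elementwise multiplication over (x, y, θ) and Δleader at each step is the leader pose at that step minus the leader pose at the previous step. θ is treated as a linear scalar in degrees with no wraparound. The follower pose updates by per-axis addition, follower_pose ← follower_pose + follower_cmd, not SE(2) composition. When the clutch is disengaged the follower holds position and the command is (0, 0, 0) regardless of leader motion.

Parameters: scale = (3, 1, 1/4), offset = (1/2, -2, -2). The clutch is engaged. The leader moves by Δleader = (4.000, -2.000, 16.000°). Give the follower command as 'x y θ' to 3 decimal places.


axis x: 3·4.000 + 1/2 = 12.500
axis y: 1·-2.000 + -2 = -4.000
axis θ: 1/4·16.000 + -2 = 2.000

12.500 -4.000 2.000


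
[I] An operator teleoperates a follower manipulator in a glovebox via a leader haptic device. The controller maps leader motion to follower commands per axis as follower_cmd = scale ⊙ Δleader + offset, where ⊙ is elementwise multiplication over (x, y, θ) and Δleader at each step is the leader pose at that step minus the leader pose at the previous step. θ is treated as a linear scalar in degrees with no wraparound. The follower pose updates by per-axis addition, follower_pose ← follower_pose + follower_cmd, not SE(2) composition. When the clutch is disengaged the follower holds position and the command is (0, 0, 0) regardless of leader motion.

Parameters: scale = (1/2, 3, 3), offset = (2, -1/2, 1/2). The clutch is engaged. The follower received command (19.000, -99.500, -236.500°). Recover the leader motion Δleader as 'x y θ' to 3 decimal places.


axis x: (19.000 − 2) / (1/2) = 34.000
axis y: (-99.500 − -1/2) / (3) = -33.000
axis θ: (-236.500 − 1/2) / (3) = -79.000

34.000 -33.000 -79.000


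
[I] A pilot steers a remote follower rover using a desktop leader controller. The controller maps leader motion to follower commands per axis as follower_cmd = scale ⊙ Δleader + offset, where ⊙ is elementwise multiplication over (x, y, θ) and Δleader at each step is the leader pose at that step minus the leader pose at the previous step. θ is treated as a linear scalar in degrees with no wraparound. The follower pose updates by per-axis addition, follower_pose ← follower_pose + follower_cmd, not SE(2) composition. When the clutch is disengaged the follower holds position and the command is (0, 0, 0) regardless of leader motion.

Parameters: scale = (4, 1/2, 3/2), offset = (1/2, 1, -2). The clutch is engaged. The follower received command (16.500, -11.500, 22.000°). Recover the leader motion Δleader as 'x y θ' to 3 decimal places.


4.000 -25.000 16.000

axis x: (16.500 − 1/2) / (4) = 4.000
axis y: (-11.500 − 1) / (1/2) = -25.000
axis θ: (22.000 − -2) / (3/2) = 16.000


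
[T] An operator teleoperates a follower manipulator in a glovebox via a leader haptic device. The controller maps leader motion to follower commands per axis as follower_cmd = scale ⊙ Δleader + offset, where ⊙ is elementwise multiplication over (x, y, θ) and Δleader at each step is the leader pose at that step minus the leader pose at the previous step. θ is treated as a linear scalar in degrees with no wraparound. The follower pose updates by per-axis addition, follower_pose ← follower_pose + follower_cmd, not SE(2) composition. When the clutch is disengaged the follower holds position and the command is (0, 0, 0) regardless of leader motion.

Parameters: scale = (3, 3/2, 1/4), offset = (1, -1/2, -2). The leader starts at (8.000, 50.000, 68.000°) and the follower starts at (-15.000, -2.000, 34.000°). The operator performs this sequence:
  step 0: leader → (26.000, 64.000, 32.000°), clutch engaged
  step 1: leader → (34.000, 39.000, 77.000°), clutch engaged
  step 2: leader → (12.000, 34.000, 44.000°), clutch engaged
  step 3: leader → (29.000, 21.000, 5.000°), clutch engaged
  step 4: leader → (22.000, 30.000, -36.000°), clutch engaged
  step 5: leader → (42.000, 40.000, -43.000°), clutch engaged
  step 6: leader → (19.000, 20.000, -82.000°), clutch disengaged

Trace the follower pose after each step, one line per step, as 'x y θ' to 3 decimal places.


step 0: Δleader=(18.000, 14.000, -36.000°), engaged; cmd=(55.000, 20.500, -11.000°) → follower=(40.000, 18.500, 23.000°)
step 1: Δleader=(8.000, -25.000, 45.000°), engaged; cmd=(25.000, -38.000, 9.250°) → follower=(65.000, -19.500, 32.250°)
step 2: Δleader=(-22.000, -5.000, -33.000°), engaged; cmd=(-65.000, -8.000, -10.250°) → follower=(0.000, -27.500, 22.000°)
step 3: Δleader=(17.000, -13.000, -39.000°), engaged; cmd=(52.000, -20.000, -11.750°) → follower=(52.000, -47.500, 10.250°)
step 4: Δleader=(-7.000, 9.000, -41.000°), engaged; cmd=(-20.000, 13.000, -12.250°) → follower=(32.000, -34.500, -2.000°)
step 5: Δleader=(20.000, 10.000, -7.000°), engaged; cmd=(61.000, 14.500, -3.750°) → follower=(93.000, -20.000, -5.750°)
step 6: Δleader=(-23.000, -20.000, -39.000°), disengaged; cmd=(0,0,0) → follower holds at (93.000, -20.000, -5.750°)

40.000 18.500 23.000
65.000 -19.500 32.250
0.000 -27.500 22.000
52.000 -47.500 10.250
32.000 -34.500 -2.000
93.000 -20.000 -5.750
93.000 -20.000 -5.750


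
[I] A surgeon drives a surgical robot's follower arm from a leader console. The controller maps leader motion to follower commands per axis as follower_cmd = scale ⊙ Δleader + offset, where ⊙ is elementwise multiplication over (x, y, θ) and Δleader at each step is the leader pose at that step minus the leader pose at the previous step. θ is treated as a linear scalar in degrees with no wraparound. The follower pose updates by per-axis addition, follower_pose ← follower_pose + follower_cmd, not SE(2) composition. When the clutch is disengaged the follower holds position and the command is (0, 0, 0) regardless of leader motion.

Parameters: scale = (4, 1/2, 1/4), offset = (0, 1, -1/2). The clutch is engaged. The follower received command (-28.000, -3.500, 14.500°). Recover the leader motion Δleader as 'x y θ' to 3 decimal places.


-7.000 -9.000 60.000

axis x: (-28.000 − 0) / (4) = -7.000
axis y: (-3.500 − 1) / (1/2) = -9.000
axis θ: (14.500 − -1/2) / (1/4) = 60.000


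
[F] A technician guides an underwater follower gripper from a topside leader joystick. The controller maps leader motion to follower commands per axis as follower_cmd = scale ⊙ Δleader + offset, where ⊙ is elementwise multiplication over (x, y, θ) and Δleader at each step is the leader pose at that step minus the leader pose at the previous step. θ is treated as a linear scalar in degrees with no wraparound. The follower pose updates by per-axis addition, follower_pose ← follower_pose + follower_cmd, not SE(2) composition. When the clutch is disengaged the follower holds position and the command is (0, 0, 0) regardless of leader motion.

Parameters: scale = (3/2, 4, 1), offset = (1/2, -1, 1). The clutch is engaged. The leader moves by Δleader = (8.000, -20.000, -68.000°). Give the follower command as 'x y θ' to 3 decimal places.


axis x: 3/2·8.000 + 1/2 = 12.500
axis y: 4·-20.000 + -1 = -81.000
axis θ: 1·-68.000 + 1 = -67.000

12.500 -81.000 -67.000


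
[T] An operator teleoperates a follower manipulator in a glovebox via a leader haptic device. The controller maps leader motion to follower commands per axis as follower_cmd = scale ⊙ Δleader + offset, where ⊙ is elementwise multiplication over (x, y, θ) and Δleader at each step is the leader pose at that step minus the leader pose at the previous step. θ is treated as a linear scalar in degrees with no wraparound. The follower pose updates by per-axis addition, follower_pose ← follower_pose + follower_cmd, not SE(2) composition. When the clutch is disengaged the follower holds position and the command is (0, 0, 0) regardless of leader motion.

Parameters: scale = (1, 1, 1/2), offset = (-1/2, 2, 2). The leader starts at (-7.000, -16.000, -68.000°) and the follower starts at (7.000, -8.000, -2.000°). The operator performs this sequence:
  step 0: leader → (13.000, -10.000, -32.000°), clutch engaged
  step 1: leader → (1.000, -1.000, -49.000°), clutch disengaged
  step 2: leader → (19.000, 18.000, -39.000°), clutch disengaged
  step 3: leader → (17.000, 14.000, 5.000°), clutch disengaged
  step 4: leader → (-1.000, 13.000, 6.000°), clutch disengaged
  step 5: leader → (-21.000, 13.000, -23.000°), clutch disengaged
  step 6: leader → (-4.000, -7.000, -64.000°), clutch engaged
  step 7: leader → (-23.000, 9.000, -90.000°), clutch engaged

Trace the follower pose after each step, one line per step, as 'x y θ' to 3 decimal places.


step 0: Δleader=(20.000, 6.000, 36.000°), engaged; cmd=(19.500, 8.000, 20.000°) → follower=(26.500, 0.000, 18.000°)
step 1: Δleader=(-12.000, 9.000, -17.000°), disengaged; cmd=(0,0,0) → follower holds at (26.500, 0.000, 18.000°)
step 2: Δleader=(18.000, 19.000, 10.000°), disengaged; cmd=(0,0,0) → follower holds at (26.500, 0.000, 18.000°)
step 3: Δleader=(-2.000, -4.000, 44.000°), disengaged; cmd=(0,0,0) → follower holds at (26.500, 0.000, 18.000°)
step 4: Δleader=(-18.000, -1.000, 1.000°), disengaged; cmd=(0,0,0) → follower holds at (26.500, 0.000, 18.000°)
step 5: Δleader=(-20.000, 0.000, -29.000°), disengaged; cmd=(0,0,0) → follower holds at (26.500, 0.000, 18.000°)
step 6: Δleader=(17.000, -20.000, -41.000°), engaged; cmd=(16.500, -18.000, -18.500°) → follower=(43.000, -18.000, -0.500°)
step 7: Δleader=(-19.000, 16.000, -26.000°), engaged; cmd=(-19.500, 18.000, -11.000°) → follower=(23.500, 0.000, -11.500°)

26.500 0.000 18.000
26.500 0.000 18.000
26.500 0.000 18.000
26.500 0.000 18.000
26.500 0.000 18.000
26.500 0.000 18.000
43.000 -18.000 -0.500
23.500 0.000 -11.500


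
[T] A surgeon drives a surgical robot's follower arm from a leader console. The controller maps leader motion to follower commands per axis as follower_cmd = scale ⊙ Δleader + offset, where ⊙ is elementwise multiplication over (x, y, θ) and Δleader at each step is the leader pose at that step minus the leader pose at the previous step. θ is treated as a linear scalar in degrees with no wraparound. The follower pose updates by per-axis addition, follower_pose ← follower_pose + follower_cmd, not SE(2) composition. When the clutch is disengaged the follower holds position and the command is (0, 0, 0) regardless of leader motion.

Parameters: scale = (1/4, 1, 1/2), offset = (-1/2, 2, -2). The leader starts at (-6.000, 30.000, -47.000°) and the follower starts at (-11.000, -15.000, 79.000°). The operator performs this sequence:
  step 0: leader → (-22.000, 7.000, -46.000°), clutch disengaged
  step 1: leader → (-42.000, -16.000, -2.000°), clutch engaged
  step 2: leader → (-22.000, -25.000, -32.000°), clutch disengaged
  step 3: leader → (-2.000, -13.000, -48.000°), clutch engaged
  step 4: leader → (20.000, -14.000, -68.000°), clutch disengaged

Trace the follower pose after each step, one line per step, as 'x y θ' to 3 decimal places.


-11.000 -15.000 79.000
-16.500 -36.000 99.000
-16.500 -36.000 99.000
-12.000 -22.000 89.000
-12.000 -22.000 89.000

step 0: Δleader=(-16.000, -23.000, 1.000°), disengaged; cmd=(0,0,0) → follower holds at (-11.000, -15.000, 79.000°)
step 1: Δleader=(-20.000, -23.000, 44.000°), engaged; cmd=(-5.500, -21.000, 20.000°) → follower=(-16.500, -36.000, 99.000°)
step 2: Δleader=(20.000, -9.000, -30.000°), disengaged; cmd=(0,0,0) → follower holds at (-16.500, -36.000, 99.000°)
step 3: Δleader=(20.000, 12.000, -16.000°), engaged; cmd=(4.500, 14.000, -10.000°) → follower=(-12.000, -22.000, 89.000°)
step 4: Δleader=(22.000, -1.000, -20.000°), disengaged; cmd=(0,0,0) → follower holds at (-12.000, -22.000, 89.000°)


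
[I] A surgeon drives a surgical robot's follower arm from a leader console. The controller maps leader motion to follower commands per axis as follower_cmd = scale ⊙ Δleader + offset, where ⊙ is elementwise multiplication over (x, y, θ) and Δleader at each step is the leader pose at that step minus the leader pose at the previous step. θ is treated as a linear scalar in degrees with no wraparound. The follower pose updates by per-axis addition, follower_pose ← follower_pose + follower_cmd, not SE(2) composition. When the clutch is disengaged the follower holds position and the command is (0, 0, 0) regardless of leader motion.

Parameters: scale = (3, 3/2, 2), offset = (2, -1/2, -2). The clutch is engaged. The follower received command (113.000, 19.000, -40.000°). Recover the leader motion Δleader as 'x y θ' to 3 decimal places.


37.000 13.000 -19.000

axis x: (113.000 − 2) / (3) = 37.000
axis y: (19.000 − -1/2) / (3/2) = 13.000
axis θ: (-40.000 − -2) / (2) = -19.000


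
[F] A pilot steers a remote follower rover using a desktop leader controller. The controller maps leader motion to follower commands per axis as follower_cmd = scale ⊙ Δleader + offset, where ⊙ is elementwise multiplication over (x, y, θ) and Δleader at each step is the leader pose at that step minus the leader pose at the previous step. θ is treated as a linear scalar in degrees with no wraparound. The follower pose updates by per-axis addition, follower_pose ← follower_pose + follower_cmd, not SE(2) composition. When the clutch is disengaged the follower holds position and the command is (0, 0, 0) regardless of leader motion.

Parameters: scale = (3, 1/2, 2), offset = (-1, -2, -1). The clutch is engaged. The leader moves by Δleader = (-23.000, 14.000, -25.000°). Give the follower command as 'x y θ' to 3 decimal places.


axis x: 3·-23.000 + -1 = -70.000
axis y: 1/2·14.000 + -2 = 5.000
axis θ: 2·-25.000 + -1 = -51.000

-70.000 5.000 -51.000


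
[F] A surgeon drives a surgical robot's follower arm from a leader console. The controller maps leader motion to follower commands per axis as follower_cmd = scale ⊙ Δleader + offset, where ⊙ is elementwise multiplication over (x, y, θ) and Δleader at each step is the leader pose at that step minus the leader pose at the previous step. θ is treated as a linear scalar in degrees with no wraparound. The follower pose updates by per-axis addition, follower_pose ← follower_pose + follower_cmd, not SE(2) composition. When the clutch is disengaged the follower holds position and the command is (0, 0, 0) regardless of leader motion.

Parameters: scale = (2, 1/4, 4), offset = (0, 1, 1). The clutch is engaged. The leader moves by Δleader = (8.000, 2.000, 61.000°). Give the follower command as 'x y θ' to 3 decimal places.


16.000 1.500 245.000

axis x: 2·8.000 + 0 = 16.000
axis y: 1/4·2.000 + 1 = 1.500
axis θ: 4·61.000 + 1 = 245.000


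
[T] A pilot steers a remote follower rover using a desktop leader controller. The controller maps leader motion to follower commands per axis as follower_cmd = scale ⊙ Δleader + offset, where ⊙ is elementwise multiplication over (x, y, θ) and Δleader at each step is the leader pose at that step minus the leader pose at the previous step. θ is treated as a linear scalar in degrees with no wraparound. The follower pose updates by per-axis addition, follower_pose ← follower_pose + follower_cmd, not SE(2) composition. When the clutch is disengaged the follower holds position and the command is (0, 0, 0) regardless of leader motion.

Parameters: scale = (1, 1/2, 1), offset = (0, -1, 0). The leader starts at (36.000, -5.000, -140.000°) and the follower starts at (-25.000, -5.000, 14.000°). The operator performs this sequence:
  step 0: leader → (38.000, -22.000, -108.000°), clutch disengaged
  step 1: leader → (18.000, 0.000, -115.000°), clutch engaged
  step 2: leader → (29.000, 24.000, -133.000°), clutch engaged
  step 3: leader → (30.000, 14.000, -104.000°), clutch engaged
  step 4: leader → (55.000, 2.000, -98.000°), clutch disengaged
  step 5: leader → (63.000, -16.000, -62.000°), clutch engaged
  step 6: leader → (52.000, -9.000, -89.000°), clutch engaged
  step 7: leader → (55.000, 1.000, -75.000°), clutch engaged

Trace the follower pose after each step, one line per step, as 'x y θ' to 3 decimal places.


step 0: Δleader=(2.000, -17.000, 32.000°), disengaged; cmd=(0,0,0) → follower holds at (-25.000, -5.000, 14.000°)
step 1: Δleader=(-20.000, 22.000, -7.000°), engaged; cmd=(-20.000, 10.000, -7.000°) → follower=(-45.000, 5.000, 7.000°)
step 2: Δleader=(11.000, 24.000, -18.000°), engaged; cmd=(11.000, 11.000, -18.000°) → follower=(-34.000, 16.000, -11.000°)
step 3: Δleader=(1.000, -10.000, 29.000°), engaged; cmd=(1.000, -6.000, 29.000°) → follower=(-33.000, 10.000, 18.000°)
step 4: Δleader=(25.000, -12.000, 6.000°), disengaged; cmd=(0,0,0) → follower holds at (-33.000, 10.000, 18.000°)
step 5: Δleader=(8.000, -18.000, 36.000°), engaged; cmd=(8.000, -10.000, 36.000°) → follower=(-25.000, 0.000, 54.000°)
step 6: Δleader=(-11.000, 7.000, -27.000°), engaged; cmd=(-11.000, 2.500, -27.000°) → follower=(-36.000, 2.500, 27.000°)
step 7: Δleader=(3.000, 10.000, 14.000°), engaged; cmd=(3.000, 4.000, 14.000°) → follower=(-33.000, 6.500, 41.000°)

-25.000 -5.000 14.000
-45.000 5.000 7.000
-34.000 16.000 -11.000
-33.000 10.000 18.000
-33.000 10.000 18.000
-25.000 0.000 54.000
-36.000 2.500 27.000
-33.000 6.500 41.000


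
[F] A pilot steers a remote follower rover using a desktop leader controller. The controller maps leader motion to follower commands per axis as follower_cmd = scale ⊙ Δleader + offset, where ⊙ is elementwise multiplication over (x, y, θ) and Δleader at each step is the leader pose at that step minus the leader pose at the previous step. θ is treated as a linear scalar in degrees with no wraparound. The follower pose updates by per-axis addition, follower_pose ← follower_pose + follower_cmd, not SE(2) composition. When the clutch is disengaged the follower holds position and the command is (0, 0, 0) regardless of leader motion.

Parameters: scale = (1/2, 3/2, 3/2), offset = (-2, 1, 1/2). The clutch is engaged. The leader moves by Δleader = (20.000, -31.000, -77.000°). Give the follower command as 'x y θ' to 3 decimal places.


axis x: 1/2·20.000 + -2 = 8.000
axis y: 3/2·-31.000 + 1 = -45.500
axis θ: 3/2·-77.000 + 1/2 = -115.000

8.000 -45.500 -115.000


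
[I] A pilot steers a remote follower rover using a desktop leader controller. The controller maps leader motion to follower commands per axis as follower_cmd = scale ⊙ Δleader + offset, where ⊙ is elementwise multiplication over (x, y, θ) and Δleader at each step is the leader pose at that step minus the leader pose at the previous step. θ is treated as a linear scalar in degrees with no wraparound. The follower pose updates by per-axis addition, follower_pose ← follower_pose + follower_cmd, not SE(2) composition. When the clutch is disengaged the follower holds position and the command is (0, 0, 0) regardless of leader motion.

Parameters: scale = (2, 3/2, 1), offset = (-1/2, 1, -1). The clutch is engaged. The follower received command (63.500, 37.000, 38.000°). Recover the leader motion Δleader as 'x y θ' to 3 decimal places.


32.000 24.000 39.000

axis x: (63.500 − -1/2) / (2) = 32.000
axis y: (37.000 − 1) / (3/2) = 24.000
axis θ: (38.000 − -1) / (1) = 39.000


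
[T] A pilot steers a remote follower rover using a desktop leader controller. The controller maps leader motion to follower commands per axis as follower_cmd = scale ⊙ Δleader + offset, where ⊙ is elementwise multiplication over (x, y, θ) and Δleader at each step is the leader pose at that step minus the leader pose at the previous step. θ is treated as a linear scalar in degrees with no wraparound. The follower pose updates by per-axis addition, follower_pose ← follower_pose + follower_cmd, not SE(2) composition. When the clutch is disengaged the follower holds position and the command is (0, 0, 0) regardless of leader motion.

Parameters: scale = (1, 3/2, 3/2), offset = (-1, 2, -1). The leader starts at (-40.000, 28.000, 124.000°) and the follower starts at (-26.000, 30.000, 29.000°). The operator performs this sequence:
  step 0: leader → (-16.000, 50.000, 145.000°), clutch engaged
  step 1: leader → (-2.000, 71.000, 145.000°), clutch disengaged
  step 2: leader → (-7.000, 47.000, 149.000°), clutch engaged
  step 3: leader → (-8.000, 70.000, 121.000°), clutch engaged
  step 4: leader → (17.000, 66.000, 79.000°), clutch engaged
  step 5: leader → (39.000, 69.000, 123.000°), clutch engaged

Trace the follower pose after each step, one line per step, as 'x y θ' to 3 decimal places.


-3.000 65.000 59.500
-3.000 65.000 59.500
-9.000 31.000 64.500
-11.000 67.500 21.500
13.000 63.500 -42.500
34.000 70.000 22.500

step 0: Δleader=(24.000, 22.000, 21.000°), engaged; cmd=(23.000, 35.000, 30.500°) → follower=(-3.000, 65.000, 59.500°)
step 1: Δleader=(14.000, 21.000, 0.000°), disengaged; cmd=(0,0,0) → follower holds at (-3.000, 65.000, 59.500°)
step 2: Δleader=(-5.000, -24.000, 4.000°), engaged; cmd=(-6.000, -34.000, 5.000°) → follower=(-9.000, 31.000, 64.500°)
step 3: Δleader=(-1.000, 23.000, -28.000°), engaged; cmd=(-2.000, 36.500, -43.000°) → follower=(-11.000, 67.500, 21.500°)
step 4: Δleader=(25.000, -4.000, -42.000°), engaged; cmd=(24.000, -4.000, -64.000°) → follower=(13.000, 63.500, -42.500°)
step 5: Δleader=(22.000, 3.000, 44.000°), engaged; cmd=(21.000, 6.500, 65.000°) → follower=(34.000, 70.000, 22.500°)


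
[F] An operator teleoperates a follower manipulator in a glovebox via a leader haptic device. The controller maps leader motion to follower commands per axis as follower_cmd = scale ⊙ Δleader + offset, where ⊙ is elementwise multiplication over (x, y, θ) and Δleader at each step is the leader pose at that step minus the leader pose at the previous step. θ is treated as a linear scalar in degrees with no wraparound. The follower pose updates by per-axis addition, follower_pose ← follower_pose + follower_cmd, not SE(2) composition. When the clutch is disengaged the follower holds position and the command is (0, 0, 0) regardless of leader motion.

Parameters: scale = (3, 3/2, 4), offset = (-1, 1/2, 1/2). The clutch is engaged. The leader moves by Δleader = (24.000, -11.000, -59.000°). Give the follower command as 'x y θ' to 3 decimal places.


axis x: 3·24.000 + -1 = 71.000
axis y: 3/2·-11.000 + 1/2 = -16.000
axis θ: 4·-59.000 + 1/2 = -235.500

71.000 -16.000 -235.500


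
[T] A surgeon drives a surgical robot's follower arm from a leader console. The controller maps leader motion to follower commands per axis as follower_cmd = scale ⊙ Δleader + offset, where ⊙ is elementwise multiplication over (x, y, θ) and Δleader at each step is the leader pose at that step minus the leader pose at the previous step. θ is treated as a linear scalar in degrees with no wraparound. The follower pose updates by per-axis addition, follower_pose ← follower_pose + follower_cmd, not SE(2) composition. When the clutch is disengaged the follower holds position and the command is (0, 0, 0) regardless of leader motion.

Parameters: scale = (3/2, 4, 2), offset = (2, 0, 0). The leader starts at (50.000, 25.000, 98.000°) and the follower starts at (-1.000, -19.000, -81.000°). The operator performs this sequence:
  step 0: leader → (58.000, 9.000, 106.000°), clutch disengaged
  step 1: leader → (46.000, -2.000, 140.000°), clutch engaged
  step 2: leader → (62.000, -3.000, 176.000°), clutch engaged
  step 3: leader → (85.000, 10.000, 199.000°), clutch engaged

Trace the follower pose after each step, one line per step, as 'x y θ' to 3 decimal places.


step 0: Δleader=(8.000, -16.000, 8.000°), disengaged; cmd=(0,0,0) → follower holds at (-1.000, -19.000, -81.000°)
step 1: Δleader=(-12.000, -11.000, 34.000°), engaged; cmd=(-16.000, -44.000, 68.000°) → follower=(-17.000, -63.000, -13.000°)
step 2: Δleader=(16.000, -1.000, 36.000°), engaged; cmd=(26.000, -4.000, 72.000°) → follower=(9.000, -67.000, 59.000°)
step 3: Δleader=(23.000, 13.000, 23.000°), engaged; cmd=(36.500, 52.000, 46.000°) → follower=(45.500, -15.000, 105.000°)

-1.000 -19.000 -81.000
-17.000 -63.000 -13.000
9.000 -67.000 59.000
45.500 -15.000 105.000


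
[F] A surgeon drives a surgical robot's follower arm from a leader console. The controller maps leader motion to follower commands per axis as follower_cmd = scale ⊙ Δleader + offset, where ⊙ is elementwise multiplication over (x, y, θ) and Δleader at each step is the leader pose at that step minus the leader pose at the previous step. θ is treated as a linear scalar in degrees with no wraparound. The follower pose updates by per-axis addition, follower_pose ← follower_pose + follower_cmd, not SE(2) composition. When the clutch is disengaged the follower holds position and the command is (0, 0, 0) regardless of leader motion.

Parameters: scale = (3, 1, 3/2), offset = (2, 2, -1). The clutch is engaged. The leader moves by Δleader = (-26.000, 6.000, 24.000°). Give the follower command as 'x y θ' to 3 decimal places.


-76.000 8.000 35.000

axis x: 3·-26.000 + 2 = -76.000
axis y: 1·6.000 + 2 = 8.000
axis θ: 3/2·24.000 + -1 = 35.000


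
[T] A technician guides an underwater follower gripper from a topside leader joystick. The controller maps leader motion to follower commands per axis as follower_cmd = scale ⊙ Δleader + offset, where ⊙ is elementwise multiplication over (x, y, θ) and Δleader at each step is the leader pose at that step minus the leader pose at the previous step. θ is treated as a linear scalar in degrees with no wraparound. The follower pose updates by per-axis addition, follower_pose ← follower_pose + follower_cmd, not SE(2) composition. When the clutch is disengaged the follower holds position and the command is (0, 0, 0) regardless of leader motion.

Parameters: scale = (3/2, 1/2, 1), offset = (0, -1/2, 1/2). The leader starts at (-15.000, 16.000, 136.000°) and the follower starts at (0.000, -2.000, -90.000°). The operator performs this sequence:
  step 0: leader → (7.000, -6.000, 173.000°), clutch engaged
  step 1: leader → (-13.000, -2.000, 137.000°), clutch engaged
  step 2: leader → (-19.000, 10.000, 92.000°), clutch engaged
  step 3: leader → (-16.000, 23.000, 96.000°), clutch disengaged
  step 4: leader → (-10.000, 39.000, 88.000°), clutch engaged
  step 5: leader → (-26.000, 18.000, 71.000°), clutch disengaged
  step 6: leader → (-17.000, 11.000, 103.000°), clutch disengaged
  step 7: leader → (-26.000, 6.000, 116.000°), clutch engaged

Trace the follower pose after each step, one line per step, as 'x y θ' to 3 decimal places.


33.000 -13.500 -52.500
3.000 -12.000 -88.000
-6.000 -6.500 -132.500
-6.000 -6.500 -132.500
3.000 1.000 -140.000
3.000 1.000 -140.000
3.000 1.000 -140.000
-10.500 -2.000 -126.500

step 0: Δleader=(22.000, -22.000, 37.000°), engaged; cmd=(33.000, -11.500, 37.500°) → follower=(33.000, -13.500, -52.500°)
step 1: Δleader=(-20.000, 4.000, -36.000°), engaged; cmd=(-30.000, 1.500, -35.500°) → follower=(3.000, -12.000, -88.000°)
step 2: Δleader=(-6.000, 12.000, -45.000°), engaged; cmd=(-9.000, 5.500, -44.500°) → follower=(-6.000, -6.500, -132.500°)
step 3: Δleader=(3.000, 13.000, 4.000°), disengaged; cmd=(0,0,0) → follower holds at (-6.000, -6.500, -132.500°)
step 4: Δleader=(6.000, 16.000, -8.000°), engaged; cmd=(9.000, 7.500, -7.500°) → follower=(3.000, 1.000, -140.000°)
step 5: Δleader=(-16.000, -21.000, -17.000°), disengaged; cmd=(0,0,0) → follower holds at (3.000, 1.000, -140.000°)
step 6: Δleader=(9.000, -7.000, 32.000°), disengaged; cmd=(0,0,0) → follower holds at (3.000, 1.000, -140.000°)
step 7: Δleader=(-9.000, -5.000, 13.000°), engaged; cmd=(-13.500, -3.000, 13.500°) → follower=(-10.500, -2.000, -126.500°)


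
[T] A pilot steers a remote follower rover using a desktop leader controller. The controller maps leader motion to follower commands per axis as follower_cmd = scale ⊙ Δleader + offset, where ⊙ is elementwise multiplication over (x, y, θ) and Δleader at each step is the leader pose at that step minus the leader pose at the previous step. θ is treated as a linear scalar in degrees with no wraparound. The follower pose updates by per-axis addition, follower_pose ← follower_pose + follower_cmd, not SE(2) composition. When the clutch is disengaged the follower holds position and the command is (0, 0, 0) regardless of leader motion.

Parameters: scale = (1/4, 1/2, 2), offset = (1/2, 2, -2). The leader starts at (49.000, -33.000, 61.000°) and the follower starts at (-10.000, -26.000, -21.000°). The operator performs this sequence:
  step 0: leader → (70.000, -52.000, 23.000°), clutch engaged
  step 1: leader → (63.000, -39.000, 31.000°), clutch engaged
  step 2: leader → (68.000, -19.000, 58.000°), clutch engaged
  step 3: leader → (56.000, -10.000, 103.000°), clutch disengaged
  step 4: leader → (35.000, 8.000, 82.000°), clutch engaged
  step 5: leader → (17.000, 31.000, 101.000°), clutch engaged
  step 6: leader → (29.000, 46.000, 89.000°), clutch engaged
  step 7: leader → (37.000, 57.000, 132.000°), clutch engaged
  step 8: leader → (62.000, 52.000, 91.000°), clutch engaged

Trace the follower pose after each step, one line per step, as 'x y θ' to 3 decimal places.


-4.250 -33.500 -99.000
-5.500 -25.000 -85.000
-3.750 -13.000 -33.000
-3.750 -13.000 -33.000
-8.500 -2.000 -77.000
-12.500 11.500 -41.000
-9.000 21.000 -67.000
-6.500 28.500 17.000
0.250 28.000 -67.000

step 0: Δleader=(21.000, -19.000, -38.000°), engaged; cmd=(5.750, -7.500, -78.000°) → follower=(-4.250, -33.500, -99.000°)
step 1: Δleader=(-7.000, 13.000, 8.000°), engaged; cmd=(-1.250, 8.500, 14.000°) → follower=(-5.500, -25.000, -85.000°)
step 2: Δleader=(5.000, 20.000, 27.000°), engaged; cmd=(1.750, 12.000, 52.000°) → follower=(-3.750, -13.000, -33.000°)
step 3: Δleader=(-12.000, 9.000, 45.000°), disengaged; cmd=(0,0,0) → follower holds at (-3.750, -13.000, -33.000°)
step 4: Δleader=(-21.000, 18.000, -21.000°), engaged; cmd=(-4.750, 11.000, -44.000°) → follower=(-8.500, -2.000, -77.000°)
step 5: Δleader=(-18.000, 23.000, 19.000°), engaged; cmd=(-4.000, 13.500, 36.000°) → follower=(-12.500, 11.500, -41.000°)
step 6: Δleader=(12.000, 15.000, -12.000°), engaged; cmd=(3.500, 9.500, -26.000°) → follower=(-9.000, 21.000, -67.000°)
step 7: Δleader=(8.000, 11.000, 43.000°), engaged; cmd=(2.500, 7.500, 84.000°) → follower=(-6.500, 28.500, 17.000°)
step 8: Δleader=(25.000, -5.000, -41.000°), engaged; cmd=(6.750, -0.500, -84.000°) → follower=(0.250, 28.000, -67.000°)


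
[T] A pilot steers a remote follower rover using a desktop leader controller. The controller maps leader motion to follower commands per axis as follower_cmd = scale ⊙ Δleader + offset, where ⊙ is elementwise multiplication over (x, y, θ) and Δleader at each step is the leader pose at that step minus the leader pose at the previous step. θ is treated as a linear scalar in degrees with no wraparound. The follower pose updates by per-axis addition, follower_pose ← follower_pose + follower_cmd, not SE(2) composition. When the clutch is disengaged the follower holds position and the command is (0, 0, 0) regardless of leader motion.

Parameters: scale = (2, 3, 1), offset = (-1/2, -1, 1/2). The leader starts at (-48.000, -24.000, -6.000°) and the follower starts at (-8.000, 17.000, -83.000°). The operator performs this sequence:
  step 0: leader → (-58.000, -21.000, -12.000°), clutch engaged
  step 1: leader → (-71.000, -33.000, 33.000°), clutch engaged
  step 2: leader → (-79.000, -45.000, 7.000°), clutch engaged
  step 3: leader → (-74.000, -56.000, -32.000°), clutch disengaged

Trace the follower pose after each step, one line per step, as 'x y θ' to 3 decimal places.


-28.500 25.000 -88.500
-55.000 -12.000 -43.000
-71.500 -49.000 -68.500
-71.500 -49.000 -68.500

step 0: Δleader=(-10.000, 3.000, -6.000°), engaged; cmd=(-20.500, 8.000, -5.500°) → follower=(-28.500, 25.000, -88.500°)
step 1: Δleader=(-13.000, -12.000, 45.000°), engaged; cmd=(-26.500, -37.000, 45.500°) → follower=(-55.000, -12.000, -43.000°)
step 2: Δleader=(-8.000, -12.000, -26.000°), engaged; cmd=(-16.500, -37.000, -25.500°) → follower=(-71.500, -49.000, -68.500°)
step 3: Δleader=(5.000, -11.000, -39.000°), disengaged; cmd=(0,0,0) → follower holds at (-71.500, -49.000, -68.500°)


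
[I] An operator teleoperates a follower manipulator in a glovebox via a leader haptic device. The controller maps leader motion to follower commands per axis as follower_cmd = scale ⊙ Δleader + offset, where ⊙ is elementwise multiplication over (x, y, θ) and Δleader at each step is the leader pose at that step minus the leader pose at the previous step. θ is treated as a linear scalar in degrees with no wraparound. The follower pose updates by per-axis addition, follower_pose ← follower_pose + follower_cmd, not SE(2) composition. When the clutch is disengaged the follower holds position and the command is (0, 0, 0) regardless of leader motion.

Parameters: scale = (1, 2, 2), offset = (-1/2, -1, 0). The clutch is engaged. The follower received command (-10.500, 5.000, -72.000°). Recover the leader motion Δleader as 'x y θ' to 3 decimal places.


-10.000 3.000 -36.000

axis x: (-10.500 − -1/2) / (1) = -10.000
axis y: (5.000 − -1) / (2) = 3.000
axis θ: (-72.000 − 0) / (2) = -36.000


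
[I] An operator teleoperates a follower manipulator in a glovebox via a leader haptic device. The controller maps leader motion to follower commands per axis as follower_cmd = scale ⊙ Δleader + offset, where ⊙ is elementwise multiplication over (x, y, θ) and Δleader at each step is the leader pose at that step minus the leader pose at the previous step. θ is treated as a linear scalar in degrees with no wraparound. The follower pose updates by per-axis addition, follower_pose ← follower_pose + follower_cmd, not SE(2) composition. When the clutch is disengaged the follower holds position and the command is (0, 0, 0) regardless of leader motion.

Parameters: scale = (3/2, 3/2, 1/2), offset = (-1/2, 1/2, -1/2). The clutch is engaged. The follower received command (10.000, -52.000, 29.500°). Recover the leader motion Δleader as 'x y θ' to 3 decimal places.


7.000 -35.000 60.000

axis x: (10.000 − -1/2) / (3/2) = 7.000
axis y: (-52.000 − 1/2) / (3/2) = -35.000
axis θ: (29.500 − -1/2) / (1/2) = 60.000


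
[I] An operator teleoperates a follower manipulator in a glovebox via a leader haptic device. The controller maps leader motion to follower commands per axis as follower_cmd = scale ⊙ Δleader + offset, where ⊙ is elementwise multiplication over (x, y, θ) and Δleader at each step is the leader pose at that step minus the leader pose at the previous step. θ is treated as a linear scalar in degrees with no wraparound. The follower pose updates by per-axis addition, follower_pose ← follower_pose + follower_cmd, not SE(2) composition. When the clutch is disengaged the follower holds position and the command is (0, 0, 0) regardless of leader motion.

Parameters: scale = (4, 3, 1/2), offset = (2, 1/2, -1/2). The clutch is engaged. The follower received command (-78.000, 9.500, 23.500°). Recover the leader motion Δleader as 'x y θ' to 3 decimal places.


axis x: (-78.000 − 2) / (4) = -20.000
axis y: (9.500 − 1/2) / (3) = 3.000
axis θ: (23.500 − -1/2) / (1/2) = 48.000

-20.000 3.000 48.000


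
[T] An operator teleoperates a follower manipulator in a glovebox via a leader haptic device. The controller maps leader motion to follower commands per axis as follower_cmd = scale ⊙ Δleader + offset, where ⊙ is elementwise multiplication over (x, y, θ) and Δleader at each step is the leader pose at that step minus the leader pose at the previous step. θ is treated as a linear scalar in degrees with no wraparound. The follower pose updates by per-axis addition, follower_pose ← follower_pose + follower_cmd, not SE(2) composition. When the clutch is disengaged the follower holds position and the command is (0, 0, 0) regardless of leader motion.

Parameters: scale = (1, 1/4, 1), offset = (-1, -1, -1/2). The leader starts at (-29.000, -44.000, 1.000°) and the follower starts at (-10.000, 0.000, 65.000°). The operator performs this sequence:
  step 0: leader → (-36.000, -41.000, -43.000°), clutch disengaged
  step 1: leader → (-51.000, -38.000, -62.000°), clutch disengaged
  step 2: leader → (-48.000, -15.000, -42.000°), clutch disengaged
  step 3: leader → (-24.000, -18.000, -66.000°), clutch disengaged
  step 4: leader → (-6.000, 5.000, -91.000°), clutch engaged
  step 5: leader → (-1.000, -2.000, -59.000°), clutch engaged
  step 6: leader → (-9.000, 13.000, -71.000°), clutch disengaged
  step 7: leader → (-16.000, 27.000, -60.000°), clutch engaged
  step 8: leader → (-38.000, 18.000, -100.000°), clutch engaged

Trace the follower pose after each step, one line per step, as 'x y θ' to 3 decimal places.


step 0: Δleader=(-7.000, 3.000, -44.000°), disengaged; cmd=(0,0,0) → follower holds at (-10.000, 0.000, 65.000°)
step 1: Δleader=(-15.000, 3.000, -19.000°), disengaged; cmd=(0,0,0) → follower holds at (-10.000, 0.000, 65.000°)
step 2: Δleader=(3.000, 23.000, 20.000°), disengaged; cmd=(0,0,0) → follower holds at (-10.000, 0.000, 65.000°)
step 3: Δleader=(24.000, -3.000, -24.000°), disengaged; cmd=(0,0,0) → follower holds at (-10.000, 0.000, 65.000°)
step 4: Δleader=(18.000, 23.000, -25.000°), engaged; cmd=(17.000, 4.750, -25.500°) → follower=(7.000, 4.750, 39.500°)
step 5: Δleader=(5.000, -7.000, 32.000°), engaged; cmd=(4.000, -2.750, 31.500°) → follower=(11.000, 2.000, 71.000°)
step 6: Δleader=(-8.000, 15.000, -12.000°), disengaged; cmd=(0,0,0) → follower holds at (11.000, 2.000, 71.000°)
step 7: Δleader=(-7.000, 14.000, 11.000°), engaged; cmd=(-8.000, 2.500, 10.500°) → follower=(3.000, 4.500, 81.500°)
step 8: Δleader=(-22.000, -9.000, -40.000°), engaged; cmd=(-23.000, -3.250, -40.500°) → follower=(-20.000, 1.250, 41.000°)

-10.000 0.000 65.000
-10.000 0.000 65.000
-10.000 0.000 65.000
-10.000 0.000 65.000
7.000 4.750 39.500
11.000 2.000 71.000
11.000 2.000 71.000
3.000 4.500 81.500
-20.000 1.250 41.000


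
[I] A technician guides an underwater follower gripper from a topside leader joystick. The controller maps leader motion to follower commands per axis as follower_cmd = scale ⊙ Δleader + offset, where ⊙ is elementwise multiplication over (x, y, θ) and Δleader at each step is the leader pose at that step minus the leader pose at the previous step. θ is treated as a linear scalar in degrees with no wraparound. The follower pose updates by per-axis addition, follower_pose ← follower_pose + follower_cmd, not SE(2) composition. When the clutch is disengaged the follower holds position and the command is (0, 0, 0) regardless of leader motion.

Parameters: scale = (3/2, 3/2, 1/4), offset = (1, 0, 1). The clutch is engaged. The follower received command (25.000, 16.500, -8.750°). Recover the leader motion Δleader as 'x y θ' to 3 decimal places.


axis x: (25.000 − 1) / (3/2) = 16.000
axis y: (16.500 − 0) / (3/2) = 11.000
axis θ: (-8.750 − 1) / (1/4) = -39.000

16.000 11.000 -39.000
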